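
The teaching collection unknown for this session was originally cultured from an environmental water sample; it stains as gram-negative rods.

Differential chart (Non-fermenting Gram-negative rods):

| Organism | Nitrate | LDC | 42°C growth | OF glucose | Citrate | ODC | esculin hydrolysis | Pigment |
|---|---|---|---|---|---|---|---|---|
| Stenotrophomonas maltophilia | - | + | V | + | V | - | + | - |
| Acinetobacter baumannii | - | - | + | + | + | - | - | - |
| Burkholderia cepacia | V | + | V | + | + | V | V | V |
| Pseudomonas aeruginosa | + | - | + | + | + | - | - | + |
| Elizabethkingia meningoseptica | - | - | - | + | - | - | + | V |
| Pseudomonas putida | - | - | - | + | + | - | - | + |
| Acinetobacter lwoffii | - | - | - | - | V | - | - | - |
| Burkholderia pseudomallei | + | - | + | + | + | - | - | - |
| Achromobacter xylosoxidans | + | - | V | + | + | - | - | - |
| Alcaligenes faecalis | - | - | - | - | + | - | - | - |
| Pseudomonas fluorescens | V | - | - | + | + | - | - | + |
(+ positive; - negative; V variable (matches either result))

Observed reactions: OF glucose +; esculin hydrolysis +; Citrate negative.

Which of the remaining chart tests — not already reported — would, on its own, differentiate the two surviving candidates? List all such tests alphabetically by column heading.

LDC

Citrate -: excludes 8 organisms — 3 left.
OF glucose +: excludes Acinetobacter lwoffii — 2 left.
esculin hydrolysis +: all 2 remaining candidates are consistent.
Two candidates remain: Elizabethkingia meningoseptica and Stenotrophomonas maltophilia.
  Nitrate: - vs - — same for both, does not separate.
  LDC: Elizabethkingia meningoseptica -, Stenotrophomonas maltophilia + — discriminates.
  42°C growth: - vs V — variable for at least one, does not separate.
  ODC: - vs - — same for both, does not separate.
  Pigment: V vs - — variable for at least one, does not separate.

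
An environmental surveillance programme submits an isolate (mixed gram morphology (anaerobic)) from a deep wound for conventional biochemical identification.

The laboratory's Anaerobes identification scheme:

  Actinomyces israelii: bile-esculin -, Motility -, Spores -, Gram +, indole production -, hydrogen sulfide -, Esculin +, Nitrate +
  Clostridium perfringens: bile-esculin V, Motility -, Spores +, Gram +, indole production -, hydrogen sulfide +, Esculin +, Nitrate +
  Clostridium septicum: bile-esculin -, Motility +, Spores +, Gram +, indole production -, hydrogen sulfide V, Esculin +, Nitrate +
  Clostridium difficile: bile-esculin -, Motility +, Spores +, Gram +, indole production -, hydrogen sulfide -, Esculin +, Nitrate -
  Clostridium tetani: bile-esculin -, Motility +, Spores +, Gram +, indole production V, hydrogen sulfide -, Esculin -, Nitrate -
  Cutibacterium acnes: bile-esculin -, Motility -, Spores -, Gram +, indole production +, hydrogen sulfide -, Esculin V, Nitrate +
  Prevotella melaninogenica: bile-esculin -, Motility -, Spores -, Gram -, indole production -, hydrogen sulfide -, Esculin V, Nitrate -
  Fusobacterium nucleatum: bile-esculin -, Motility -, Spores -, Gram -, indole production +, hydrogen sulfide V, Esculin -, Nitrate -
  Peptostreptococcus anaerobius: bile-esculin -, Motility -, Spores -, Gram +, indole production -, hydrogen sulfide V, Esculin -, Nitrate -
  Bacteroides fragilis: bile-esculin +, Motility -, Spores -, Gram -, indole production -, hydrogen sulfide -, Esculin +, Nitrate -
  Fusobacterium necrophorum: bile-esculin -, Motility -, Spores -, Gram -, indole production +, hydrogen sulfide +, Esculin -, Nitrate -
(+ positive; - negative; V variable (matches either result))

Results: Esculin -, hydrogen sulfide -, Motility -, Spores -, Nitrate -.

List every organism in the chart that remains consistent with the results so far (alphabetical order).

Fusobacterium nucleatum, Peptostreptococcus anaerobius, Prevotella melaninogenica

Nitrate -: excludes Actinomyces israelii, Clostridium perfringens, Clostridium septicum, Cutibacterium acnes — 7 left.
Spores -: excludes Clostridium difficile, Clostridium tetani — 5 left.
Motility -: all 5 remaining candidates are consistent.
hydrogen sulfide -: excludes Fusobacterium necrophorum — 4 left.
Esculin -: excludes Bacteroides fragilis — 3 left.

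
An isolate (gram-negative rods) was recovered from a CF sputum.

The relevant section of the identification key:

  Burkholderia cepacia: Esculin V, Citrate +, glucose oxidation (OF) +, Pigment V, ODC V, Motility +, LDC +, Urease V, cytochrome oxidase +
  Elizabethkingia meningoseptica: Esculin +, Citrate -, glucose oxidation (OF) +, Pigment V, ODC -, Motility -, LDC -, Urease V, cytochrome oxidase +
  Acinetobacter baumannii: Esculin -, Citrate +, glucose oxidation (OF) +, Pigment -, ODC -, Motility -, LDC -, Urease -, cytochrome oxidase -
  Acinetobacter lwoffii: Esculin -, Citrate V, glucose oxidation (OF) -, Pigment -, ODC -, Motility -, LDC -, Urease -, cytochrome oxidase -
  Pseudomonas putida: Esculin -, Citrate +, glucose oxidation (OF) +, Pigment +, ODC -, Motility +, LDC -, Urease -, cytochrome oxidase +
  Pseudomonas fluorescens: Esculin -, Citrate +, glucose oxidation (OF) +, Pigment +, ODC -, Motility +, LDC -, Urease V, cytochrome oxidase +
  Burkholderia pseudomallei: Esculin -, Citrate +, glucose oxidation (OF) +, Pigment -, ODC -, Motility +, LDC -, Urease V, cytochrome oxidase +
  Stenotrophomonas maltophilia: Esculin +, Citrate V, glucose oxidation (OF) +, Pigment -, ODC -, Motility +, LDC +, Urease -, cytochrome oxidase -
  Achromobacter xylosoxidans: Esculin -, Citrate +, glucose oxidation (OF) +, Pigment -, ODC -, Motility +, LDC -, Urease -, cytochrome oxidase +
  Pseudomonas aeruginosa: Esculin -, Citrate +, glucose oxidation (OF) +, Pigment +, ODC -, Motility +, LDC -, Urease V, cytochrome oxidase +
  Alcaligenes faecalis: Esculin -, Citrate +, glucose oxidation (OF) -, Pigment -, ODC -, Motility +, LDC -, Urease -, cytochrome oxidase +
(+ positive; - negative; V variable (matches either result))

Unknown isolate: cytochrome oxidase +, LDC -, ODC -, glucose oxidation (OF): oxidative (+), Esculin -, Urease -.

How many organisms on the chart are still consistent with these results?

LDC -: excludes Burkholderia cepacia, Stenotrophomonas maltophilia — 9 left.
ODC -: all 9 remaining candidates are consistent.
Esculin -: excludes Elizabethkingia meningoseptica — 8 left.
Urease -: all 8 remaining candidates are consistent.
glucose oxidation (OF) +: excludes Acinetobacter lwoffii, Alcaligenes faecalis — 6 left.
cytochrome oxidase +: excludes Acinetobacter baumannii — 5 left.
Still consistent: Achromobacter xylosoxidans, Burkholderia pseudomallei, Pseudomonas aeruginosa, Pseudomonas fluorescens, Pseudomonas putida.

5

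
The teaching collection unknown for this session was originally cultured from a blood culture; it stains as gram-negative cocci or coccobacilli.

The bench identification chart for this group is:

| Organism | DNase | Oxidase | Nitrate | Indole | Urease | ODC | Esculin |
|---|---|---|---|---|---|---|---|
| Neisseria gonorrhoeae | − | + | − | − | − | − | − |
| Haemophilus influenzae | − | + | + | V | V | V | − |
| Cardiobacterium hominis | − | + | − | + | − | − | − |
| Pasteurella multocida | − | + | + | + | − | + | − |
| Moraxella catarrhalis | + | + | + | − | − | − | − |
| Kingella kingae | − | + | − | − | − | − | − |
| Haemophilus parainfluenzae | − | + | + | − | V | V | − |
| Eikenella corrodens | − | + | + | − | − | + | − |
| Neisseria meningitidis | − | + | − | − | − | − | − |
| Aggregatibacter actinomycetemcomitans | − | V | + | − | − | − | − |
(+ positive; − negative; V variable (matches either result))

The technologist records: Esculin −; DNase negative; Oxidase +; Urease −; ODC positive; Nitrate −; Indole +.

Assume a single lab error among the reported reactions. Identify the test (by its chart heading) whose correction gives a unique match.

ODC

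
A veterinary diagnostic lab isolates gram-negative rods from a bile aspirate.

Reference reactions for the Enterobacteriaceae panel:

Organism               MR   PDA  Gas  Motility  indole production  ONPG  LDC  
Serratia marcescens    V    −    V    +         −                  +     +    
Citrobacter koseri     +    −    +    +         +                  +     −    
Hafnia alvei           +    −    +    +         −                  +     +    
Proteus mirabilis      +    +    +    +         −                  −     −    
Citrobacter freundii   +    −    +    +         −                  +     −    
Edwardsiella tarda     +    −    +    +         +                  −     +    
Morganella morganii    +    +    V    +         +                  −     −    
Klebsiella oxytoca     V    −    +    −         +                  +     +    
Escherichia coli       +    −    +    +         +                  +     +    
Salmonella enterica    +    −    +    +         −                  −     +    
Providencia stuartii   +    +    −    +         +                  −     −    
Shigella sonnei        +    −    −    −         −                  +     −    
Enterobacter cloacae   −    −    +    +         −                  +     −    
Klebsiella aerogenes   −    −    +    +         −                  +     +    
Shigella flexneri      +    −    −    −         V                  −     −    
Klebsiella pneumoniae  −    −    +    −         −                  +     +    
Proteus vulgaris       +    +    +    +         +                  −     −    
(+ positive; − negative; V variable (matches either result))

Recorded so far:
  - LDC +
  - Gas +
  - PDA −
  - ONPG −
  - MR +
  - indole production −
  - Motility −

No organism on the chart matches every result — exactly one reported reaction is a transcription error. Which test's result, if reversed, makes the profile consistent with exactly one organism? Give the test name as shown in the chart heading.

As reported, no row in the chart matches all 7 reactions.
Reversing Motility (to +) → unique match: Salmonella enterica.
Reversing LDC → still no organism matches.
Reversing ONPG → still no organism matches.
Reversing PDA → still no organism matches.
Reversing Gas → still no organism matches.
Reversing MR → still no organism matches.
Reversing indole production → still no organism matches.

Motility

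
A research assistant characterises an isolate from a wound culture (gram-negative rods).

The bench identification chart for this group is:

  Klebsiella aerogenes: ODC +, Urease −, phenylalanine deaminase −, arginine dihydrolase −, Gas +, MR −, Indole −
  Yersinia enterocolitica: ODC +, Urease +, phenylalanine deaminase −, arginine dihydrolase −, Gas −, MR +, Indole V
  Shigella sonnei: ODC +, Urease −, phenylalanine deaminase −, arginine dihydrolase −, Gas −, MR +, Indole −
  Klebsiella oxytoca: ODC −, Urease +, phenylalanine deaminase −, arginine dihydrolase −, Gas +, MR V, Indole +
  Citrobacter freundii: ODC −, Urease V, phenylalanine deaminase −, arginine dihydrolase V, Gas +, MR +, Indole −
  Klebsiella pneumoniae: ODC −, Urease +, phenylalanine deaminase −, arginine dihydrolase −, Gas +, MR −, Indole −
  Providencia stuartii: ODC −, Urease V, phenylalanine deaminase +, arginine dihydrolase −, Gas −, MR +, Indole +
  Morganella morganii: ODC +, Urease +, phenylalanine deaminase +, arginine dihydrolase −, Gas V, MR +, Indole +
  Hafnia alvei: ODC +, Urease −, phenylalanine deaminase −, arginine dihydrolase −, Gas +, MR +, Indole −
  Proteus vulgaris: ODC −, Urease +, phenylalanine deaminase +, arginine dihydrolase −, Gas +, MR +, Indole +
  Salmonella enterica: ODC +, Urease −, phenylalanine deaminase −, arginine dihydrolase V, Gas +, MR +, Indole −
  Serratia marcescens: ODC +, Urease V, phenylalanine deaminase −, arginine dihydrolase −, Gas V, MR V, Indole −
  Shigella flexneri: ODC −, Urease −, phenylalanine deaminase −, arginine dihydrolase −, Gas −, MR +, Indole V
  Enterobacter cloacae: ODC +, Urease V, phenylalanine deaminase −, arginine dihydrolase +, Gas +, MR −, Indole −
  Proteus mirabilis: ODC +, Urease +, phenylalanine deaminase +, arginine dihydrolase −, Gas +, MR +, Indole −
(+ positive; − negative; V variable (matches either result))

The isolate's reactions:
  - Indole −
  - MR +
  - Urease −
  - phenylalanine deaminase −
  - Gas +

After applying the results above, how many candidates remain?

Indole −: excludes Klebsiella oxytoca, Providencia stuartii, Morganella morganii, Proteus vulgaris — 11 left.
Gas +: excludes Yersinia enterocolitica, Shigella sonnei, Shigella flexneri — 8 left.
phenylalanine deaminase −: excludes Proteus mirabilis — 7 left.
Urease −: excludes Klebsiella pneumoniae — 6 left.
MR +: excludes Klebsiella aerogenes, Enterobacter cloacae — 4 left.
Still consistent: Citrobacter freundii, Hafnia alvei, Salmonella enterica, Serratia marcescens.

4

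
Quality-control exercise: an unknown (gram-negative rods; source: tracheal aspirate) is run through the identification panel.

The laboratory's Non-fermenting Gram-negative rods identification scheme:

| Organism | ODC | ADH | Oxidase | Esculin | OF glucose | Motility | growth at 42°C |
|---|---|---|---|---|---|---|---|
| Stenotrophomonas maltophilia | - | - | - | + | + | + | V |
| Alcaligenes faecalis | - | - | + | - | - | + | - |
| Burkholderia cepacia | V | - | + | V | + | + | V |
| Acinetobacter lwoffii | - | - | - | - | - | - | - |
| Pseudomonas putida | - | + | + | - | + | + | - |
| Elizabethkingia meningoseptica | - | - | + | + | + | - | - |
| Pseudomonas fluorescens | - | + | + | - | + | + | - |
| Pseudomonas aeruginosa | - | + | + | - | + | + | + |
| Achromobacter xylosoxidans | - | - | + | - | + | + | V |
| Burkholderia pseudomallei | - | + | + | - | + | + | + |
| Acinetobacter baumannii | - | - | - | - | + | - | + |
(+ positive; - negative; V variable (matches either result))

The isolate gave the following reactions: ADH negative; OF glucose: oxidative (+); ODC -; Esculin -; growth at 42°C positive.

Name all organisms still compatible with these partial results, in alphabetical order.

ADH -: excludes Pseudomonas putida, Pseudomonas fluorescens, Pseudomonas aeruginosa, Burkholderia pseudomallei — 7 left.
growth at 42°C +: excludes Alcaligenes faecalis, Acinetobacter lwoffii, Elizabethkingia meningoseptica — 4 left.
ODC -: all 4 remaining candidates are consistent.
OF glucose +: all 4 remaining candidates are consistent.
Esculin -: excludes Stenotrophomonas maltophilia — 3 left.

Achromobacter xylosoxidans, Acinetobacter baumannii, Burkholderia cepacia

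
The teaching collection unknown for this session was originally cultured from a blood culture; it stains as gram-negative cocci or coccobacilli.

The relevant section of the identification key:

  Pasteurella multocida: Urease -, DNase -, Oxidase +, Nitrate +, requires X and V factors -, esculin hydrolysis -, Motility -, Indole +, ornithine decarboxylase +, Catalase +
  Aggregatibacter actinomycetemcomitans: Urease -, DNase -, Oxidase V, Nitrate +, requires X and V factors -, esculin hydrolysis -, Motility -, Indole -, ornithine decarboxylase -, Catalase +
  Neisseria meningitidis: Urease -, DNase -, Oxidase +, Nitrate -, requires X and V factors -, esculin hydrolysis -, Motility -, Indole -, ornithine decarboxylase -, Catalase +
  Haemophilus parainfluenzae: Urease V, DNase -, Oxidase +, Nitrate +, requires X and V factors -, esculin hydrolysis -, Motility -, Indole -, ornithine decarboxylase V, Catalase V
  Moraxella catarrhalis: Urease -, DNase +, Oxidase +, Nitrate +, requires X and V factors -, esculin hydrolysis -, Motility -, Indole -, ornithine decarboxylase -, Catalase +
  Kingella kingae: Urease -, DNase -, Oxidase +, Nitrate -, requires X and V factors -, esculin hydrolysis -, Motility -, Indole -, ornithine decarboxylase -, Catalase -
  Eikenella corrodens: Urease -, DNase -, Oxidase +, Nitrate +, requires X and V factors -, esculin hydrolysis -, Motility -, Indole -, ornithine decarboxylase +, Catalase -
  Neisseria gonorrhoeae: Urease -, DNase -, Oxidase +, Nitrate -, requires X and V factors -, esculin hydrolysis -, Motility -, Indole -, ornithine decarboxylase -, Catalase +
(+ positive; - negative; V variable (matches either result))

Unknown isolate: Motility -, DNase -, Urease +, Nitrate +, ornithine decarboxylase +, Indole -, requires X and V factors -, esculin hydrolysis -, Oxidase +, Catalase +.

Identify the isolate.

Urease +: excludes 7 organisms — 1 left.
esculin hydrolysis -: the one remaining candidate is consistent.
ornithine decarboxylase +: the one remaining candidate is consistent.
Nitrate +: the one remaining candidate is consistent.
requires X and V factors -: the one remaining candidate is consistent.
Motility -: the one remaining candidate is consistent.
Oxidase +: the one remaining candidate is consistent.
Indole -: the one remaining candidate is consistent.
DNase -: the one remaining candidate is consistent.
Catalase +: the one remaining candidate is consistent.

Haemophilus parainfluenzae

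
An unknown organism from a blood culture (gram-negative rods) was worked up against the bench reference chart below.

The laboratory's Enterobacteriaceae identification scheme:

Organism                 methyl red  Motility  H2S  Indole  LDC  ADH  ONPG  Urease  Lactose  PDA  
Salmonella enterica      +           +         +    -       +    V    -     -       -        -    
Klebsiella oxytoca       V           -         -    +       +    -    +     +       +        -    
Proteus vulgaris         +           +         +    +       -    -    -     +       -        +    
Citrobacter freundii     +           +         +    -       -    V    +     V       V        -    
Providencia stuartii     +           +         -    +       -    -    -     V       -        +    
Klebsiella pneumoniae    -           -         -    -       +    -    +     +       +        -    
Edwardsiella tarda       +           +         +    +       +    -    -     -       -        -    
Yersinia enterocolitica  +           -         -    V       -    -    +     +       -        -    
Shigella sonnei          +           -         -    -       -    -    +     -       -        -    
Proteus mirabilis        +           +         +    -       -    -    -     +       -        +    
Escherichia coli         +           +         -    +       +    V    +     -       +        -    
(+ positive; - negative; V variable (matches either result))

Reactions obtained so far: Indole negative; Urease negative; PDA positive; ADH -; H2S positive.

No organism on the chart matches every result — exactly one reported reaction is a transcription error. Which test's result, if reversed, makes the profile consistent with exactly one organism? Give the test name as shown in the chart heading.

Urease

As reported, no row in the chart matches all 5 reactions.
Reversing ADH → still no organism matches.
Reversing Urease (to +) → unique match: Proteus mirabilis.
Reversing Indole → still no organism matches.
Reversing PDA → 2 organisms match (not unique).
Reversing H2S → still no organism matches.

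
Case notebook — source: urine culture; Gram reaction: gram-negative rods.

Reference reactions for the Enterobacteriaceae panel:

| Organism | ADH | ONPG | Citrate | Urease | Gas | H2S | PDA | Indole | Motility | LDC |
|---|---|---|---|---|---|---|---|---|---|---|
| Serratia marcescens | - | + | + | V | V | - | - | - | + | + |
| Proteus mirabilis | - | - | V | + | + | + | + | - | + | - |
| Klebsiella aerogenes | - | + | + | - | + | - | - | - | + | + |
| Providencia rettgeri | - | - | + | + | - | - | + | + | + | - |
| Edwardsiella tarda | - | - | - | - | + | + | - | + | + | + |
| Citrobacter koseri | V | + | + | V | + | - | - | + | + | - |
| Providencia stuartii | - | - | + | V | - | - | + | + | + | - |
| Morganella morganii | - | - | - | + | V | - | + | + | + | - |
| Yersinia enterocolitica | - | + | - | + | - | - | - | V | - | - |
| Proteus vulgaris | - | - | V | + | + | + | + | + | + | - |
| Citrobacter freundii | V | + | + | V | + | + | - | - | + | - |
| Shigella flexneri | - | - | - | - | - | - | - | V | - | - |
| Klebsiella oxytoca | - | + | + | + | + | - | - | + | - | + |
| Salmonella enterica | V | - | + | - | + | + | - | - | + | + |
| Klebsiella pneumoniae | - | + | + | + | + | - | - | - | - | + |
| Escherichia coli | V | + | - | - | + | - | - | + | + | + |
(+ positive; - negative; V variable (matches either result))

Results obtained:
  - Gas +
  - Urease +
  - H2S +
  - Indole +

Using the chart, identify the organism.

H2S +: excludes 11 organisms — 5 left.
Indole +: excludes Proteus mirabilis, Citrobacter freundii, Salmonella enterica — 2 left.
Gas +: all 2 remaining candidates are consistent.
Urease +: excludes Edwardsiella tarda — 1 left.

Proteus vulgaris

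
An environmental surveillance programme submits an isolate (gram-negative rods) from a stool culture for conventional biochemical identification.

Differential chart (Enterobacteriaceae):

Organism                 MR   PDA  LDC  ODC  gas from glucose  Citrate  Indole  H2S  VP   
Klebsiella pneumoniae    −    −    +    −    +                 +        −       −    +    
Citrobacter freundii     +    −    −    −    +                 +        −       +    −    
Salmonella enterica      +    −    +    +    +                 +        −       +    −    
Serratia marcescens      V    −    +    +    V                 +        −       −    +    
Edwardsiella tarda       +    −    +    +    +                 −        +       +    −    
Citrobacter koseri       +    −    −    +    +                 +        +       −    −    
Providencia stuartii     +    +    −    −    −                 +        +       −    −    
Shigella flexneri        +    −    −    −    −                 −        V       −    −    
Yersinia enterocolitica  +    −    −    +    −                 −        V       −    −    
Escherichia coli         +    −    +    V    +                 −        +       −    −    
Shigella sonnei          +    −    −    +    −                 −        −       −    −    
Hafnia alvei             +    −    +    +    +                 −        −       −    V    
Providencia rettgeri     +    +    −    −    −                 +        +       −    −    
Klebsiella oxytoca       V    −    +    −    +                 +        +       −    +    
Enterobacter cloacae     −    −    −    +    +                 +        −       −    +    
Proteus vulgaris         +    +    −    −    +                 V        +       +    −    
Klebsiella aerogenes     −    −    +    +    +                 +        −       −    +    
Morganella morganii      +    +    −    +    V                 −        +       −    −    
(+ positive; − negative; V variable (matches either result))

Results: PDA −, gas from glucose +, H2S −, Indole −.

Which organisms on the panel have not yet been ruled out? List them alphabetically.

Indole −: excludes 8 organisms — 10 left.
H2S −: excludes Citrobacter freundii, Salmonella enterica — 8 left.
PDA −: all 8 remaining candidates are consistent.
gas from glucose +: excludes Shigella flexneri, Yersinia enterocolitica, Shigella sonnei — 5 left.

Enterobacter cloacae, Hafnia alvei, Klebsiella aerogenes, Klebsiella pneumoniae, Serratia marcescens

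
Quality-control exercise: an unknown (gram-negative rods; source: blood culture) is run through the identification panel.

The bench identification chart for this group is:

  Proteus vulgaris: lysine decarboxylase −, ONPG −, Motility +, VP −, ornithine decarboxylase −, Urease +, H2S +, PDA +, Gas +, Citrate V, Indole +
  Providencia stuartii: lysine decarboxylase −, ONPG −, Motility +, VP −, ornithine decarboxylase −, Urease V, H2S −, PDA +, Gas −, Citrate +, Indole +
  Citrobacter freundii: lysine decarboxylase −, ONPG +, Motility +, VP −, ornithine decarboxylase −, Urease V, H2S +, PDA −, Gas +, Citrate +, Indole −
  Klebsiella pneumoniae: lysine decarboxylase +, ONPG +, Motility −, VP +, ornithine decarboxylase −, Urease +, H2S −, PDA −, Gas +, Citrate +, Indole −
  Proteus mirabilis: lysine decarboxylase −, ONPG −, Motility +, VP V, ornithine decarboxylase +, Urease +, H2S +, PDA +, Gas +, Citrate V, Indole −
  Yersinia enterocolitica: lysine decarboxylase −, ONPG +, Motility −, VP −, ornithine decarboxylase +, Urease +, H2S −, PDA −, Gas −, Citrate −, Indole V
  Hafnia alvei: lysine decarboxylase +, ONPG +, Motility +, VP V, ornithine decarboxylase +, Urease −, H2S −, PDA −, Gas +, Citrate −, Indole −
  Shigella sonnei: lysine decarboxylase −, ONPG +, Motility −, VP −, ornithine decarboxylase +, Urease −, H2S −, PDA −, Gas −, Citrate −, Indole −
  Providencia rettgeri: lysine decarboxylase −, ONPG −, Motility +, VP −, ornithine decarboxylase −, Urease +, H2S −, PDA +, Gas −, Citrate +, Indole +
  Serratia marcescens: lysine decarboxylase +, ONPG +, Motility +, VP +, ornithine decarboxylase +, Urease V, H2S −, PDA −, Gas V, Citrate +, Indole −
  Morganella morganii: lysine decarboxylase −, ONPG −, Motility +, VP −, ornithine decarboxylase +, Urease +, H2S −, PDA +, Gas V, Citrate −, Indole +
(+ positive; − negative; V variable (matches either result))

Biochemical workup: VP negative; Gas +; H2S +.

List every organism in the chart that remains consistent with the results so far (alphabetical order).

Citrobacter freundii, Proteus mirabilis, Proteus vulgaris

Gas +: excludes Providencia stuartii, Yersinia enterocolitica, Shigella sonnei, Providencia rettgeri — 7 left.
H2S +: excludes Klebsiella pneumoniae, Hafnia alvei, Serratia marcescens, Morganella morganii — 3 left.
VP −: all 3 remaining candidates are consistent.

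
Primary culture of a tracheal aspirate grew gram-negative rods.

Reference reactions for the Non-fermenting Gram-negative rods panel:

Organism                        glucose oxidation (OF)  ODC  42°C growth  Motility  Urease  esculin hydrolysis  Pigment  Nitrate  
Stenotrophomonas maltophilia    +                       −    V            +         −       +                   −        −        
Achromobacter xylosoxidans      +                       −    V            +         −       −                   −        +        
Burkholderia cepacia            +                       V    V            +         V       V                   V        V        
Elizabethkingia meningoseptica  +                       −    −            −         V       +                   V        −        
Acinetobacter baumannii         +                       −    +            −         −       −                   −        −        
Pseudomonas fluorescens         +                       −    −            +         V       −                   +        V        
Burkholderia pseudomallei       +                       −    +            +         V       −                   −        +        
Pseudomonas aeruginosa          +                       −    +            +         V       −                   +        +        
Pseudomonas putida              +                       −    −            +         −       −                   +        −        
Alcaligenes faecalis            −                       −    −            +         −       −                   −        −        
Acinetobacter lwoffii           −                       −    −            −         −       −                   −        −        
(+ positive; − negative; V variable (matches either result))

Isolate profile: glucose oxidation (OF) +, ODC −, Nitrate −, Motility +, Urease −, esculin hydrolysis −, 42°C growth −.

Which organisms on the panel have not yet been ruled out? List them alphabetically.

Burkholderia cepacia, Pseudomonas fluorescens, Pseudomonas putida

Urease −: all 11 remaining candidates are consistent.
42°C growth −: excludes Acinetobacter baumannii, Burkholderia pseudomallei, Pseudomonas aeruginosa — 8 left.
Nitrate −: excludes Achromobacter xylosoxidans — 7 left.
ODC −: all 7 remaining candidates are consistent.
Motility +: excludes Elizabethkingia meningoseptica, Acinetobacter lwoffii — 5 left.
glucose oxidation (OF) +: excludes Alcaligenes faecalis — 4 left.
esculin hydrolysis −: excludes Stenotrophomonas maltophilia — 3 left.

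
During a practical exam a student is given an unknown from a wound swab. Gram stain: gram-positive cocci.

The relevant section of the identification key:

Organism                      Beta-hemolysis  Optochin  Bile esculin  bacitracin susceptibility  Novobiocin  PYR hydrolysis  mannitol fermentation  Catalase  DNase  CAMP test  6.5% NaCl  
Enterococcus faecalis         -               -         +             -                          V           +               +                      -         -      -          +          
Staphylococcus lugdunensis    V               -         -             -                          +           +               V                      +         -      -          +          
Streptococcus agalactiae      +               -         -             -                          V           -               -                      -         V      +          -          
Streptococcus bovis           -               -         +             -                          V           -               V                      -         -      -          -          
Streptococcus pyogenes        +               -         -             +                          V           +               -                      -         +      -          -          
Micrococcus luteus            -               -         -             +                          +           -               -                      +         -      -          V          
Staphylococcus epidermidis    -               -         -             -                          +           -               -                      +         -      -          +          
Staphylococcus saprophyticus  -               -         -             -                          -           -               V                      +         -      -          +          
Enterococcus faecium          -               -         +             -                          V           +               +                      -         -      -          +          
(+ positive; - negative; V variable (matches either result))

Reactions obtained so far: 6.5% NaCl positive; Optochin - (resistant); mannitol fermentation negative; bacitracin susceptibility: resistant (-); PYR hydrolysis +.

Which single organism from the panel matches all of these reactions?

Staphylococcus lugdunensis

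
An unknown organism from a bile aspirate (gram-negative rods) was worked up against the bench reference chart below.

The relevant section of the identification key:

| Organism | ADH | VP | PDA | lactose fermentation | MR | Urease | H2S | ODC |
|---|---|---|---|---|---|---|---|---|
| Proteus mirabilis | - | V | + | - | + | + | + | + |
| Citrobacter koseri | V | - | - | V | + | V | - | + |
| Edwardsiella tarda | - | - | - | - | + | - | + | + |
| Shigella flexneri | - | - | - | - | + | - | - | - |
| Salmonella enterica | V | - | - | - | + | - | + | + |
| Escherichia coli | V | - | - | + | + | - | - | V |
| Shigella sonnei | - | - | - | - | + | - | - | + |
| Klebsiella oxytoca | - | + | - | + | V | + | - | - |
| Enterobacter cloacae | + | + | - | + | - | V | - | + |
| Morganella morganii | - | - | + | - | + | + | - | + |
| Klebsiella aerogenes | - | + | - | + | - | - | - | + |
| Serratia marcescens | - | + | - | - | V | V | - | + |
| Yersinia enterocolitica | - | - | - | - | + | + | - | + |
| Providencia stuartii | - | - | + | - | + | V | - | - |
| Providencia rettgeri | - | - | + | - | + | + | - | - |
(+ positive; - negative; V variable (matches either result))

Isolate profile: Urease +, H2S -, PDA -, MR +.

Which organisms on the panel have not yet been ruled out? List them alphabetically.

Citrobacter koseri, Klebsiella oxytoca, Serratia marcescens, Yersinia enterocolitica

H2S -: excludes Proteus mirabilis, Edwardsiella tarda, Salmonella enterica — 12 left.
PDA -: excludes Morganella morganii, Providencia stuartii, Providencia rettgeri — 9 left.
Urease +: excludes Shigella flexneri, Escherichia coli, Shigella sonnei, Klebsiella aerogenes — 5 left.
MR +: excludes Enterobacter cloacae — 4 left.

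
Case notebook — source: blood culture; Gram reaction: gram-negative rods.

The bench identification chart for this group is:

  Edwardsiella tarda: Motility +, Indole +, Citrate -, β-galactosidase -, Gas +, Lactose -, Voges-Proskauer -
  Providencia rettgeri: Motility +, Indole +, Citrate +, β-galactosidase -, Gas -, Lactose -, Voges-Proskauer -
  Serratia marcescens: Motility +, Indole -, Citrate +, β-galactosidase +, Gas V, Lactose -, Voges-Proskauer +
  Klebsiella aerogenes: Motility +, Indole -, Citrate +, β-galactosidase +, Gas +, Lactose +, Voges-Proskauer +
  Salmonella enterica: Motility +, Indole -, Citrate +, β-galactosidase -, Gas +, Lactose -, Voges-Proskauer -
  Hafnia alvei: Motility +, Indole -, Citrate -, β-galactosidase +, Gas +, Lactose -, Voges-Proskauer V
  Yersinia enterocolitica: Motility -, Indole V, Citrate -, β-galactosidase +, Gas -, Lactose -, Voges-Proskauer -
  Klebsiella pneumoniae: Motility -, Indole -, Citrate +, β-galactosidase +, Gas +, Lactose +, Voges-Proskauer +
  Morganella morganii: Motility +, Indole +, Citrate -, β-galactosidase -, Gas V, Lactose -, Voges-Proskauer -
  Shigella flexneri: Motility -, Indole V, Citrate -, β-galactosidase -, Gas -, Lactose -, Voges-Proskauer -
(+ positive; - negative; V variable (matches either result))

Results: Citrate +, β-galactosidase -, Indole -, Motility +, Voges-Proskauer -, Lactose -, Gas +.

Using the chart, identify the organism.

Citrate +: excludes 5 organisms — 5 left.
Indole -: excludes Providencia rettgeri — 4 left.
Gas +: all 4 remaining candidates are consistent.
Motility +: excludes Klebsiella pneumoniae — 3 left.
β-galactosidase -: excludes Serratia marcescens, Klebsiella aerogenes — 1 left.
Lactose -: the one remaining candidate is consistent.
Voges-Proskauer -: the one remaining candidate is consistent.

Salmonella enterica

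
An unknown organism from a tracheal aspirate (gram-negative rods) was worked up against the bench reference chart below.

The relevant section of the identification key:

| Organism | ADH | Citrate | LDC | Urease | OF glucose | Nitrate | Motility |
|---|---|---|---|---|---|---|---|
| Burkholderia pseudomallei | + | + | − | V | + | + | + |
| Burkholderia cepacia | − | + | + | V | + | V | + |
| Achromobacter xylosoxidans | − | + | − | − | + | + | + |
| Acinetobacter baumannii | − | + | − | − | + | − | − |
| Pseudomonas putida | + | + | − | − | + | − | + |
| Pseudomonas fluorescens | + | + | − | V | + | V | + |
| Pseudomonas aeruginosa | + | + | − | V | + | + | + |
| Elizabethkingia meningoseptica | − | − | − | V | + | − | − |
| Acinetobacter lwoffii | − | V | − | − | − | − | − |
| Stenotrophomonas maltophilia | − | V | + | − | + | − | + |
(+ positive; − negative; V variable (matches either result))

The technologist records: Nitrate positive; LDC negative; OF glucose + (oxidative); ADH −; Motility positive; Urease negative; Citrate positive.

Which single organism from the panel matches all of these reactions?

LDC −: excludes Burkholderia cepacia, Stenotrophomonas maltophilia — 8 left.
Motility +: excludes Acinetobacter baumannii, Elizabethkingia meningoseptica, Acinetobacter lwoffii — 5 left.
Nitrate +: excludes Pseudomonas putida — 4 left.
Citrate +: all 4 remaining candidates are consistent.
Urease −: all 4 remaining candidates are consistent.
OF glucose +: all 4 remaining candidates are consistent.
ADH −: excludes Burkholderia pseudomallei, Pseudomonas fluorescens, Pseudomonas aeruginosa — 1 left.

Achromobacter xylosoxidans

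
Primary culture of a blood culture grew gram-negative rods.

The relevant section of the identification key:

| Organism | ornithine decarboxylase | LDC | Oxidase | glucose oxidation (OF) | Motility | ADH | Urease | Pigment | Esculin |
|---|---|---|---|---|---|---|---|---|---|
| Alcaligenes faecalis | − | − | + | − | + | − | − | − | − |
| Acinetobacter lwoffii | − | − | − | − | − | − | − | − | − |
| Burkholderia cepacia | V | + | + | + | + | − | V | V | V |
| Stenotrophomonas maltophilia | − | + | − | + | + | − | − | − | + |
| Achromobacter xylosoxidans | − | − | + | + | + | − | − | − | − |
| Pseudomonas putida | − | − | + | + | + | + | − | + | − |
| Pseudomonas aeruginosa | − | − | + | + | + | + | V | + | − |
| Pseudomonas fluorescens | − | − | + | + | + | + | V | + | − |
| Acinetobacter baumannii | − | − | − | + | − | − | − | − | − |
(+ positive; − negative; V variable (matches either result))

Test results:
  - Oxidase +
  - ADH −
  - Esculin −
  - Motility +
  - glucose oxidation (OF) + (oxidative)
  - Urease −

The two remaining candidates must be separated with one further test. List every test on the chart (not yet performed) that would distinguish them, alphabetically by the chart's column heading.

Motility +: excludes Acinetobacter lwoffii, Acinetobacter baumannii — 7 left.
Esculin −: excludes Stenotrophomonas maltophilia — 6 left.
Oxidase +: all 6 remaining candidates are consistent.
glucose oxidation (OF) +: excludes Alcaligenes faecalis — 5 left.
Urease −: all 5 remaining candidates are consistent.
ADH −: excludes Pseudomonas putida, Pseudomonas aeruginosa, Pseudomonas fluorescens — 2 left.
Two candidates remain: Achromobacter xylosoxidans and Burkholderia cepacia.
  ornithine decarboxylase: − vs V — variable for at least one, does not separate.
  LDC: Achromobacter xylosoxidans −, Burkholderia cepacia + — discriminates.
  Pigment: − vs V — variable for at least one, does not separate.

LDC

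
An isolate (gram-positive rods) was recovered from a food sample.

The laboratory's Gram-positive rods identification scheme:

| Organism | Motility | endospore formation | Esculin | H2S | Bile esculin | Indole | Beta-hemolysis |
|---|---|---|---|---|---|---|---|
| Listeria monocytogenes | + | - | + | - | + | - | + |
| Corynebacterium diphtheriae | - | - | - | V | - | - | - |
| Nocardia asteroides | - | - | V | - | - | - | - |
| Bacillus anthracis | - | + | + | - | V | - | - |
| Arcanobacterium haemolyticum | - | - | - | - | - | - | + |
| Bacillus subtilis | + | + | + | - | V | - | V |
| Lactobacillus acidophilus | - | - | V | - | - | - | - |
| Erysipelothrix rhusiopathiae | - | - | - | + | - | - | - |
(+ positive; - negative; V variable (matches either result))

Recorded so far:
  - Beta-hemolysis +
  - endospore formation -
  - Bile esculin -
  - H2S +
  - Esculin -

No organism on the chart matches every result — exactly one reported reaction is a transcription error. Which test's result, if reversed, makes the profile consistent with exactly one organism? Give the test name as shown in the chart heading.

H2S

As reported, no row in the chart matches all 5 reactions.
Reversing Esculin → still no organism matches.
Reversing Beta-hemolysis → 2 organisms match (not unique).
Reversing Bile esculin → still no organism matches.
Reversing H2S (to -) → unique match: Arcanobacterium haemolyticum.
Reversing endospore formation → still no organism matches.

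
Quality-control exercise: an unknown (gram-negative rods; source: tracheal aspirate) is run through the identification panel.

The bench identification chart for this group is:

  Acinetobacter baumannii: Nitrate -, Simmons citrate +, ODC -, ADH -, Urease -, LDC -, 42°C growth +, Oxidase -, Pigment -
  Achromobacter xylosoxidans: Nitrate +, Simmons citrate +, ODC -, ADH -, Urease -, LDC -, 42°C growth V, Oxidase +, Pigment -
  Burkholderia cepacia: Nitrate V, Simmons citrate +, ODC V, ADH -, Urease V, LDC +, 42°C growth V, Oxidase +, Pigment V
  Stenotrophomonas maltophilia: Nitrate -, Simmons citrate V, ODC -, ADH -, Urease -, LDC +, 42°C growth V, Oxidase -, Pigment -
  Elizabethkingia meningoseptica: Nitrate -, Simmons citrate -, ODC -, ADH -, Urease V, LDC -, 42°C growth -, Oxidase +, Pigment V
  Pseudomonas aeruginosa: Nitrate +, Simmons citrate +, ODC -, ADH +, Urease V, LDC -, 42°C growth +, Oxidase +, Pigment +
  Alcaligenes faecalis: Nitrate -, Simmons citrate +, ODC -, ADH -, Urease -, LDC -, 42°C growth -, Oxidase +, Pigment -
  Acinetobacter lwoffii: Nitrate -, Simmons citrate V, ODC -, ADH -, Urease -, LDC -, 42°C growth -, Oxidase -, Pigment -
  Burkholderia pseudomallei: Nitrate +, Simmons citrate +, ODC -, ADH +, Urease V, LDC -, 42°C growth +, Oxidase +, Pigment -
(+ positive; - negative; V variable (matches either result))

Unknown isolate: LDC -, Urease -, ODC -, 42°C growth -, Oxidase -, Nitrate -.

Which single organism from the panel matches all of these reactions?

Acinetobacter lwoffii

42°C growth -: excludes Acinetobacter baumannii, Pseudomonas aeruginosa, Burkholderia pseudomallei — 6 left.
LDC -: excludes Burkholderia cepacia, Stenotrophomonas maltophilia — 4 left.
Oxidase -: excludes Achromobacter xylosoxidans, Elizabethkingia meningoseptica, Alcaligenes faecalis — 1 left.
ODC -: the one remaining candidate is consistent.
Urease -: the one remaining candidate is consistent.
Nitrate -: the one remaining candidate is consistent.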